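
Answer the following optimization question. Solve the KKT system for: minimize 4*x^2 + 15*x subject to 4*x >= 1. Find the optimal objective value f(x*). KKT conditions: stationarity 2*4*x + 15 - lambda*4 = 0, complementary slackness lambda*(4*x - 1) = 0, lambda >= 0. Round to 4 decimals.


Step 1: Try lambda = 0 (constraint inactive).
x_unc = -15/(2*4) = -1.875
Check: 4*-1.875 = -7.5 < 1 -- violated!
Step 2: Constraint must be active: 4*x = 1
x* = 1/4 = 0.25
lambda = (2*4*0.25 + 15)/4 = 4.25
Step 3: Compute optimal value.
f(x*) = 4*0.25^2 + 15*0.25 = 4.0


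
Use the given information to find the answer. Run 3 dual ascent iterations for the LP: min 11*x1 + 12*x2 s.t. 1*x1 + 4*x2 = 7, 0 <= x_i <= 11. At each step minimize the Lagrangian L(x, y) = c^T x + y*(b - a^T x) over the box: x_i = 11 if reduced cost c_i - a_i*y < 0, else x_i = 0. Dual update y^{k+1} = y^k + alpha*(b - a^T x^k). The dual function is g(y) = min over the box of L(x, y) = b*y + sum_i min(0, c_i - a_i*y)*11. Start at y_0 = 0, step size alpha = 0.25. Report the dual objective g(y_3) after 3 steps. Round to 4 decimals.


Dual ascent for LP: min 11*x1 + 12*x2, 1*x1 + 4*x2 = 7, 0 <= x_i <= 11
Step 1: y^k = 0.0, reduced costs: (11.0, 12.0)
  x^k = (0.0, 0.0), subgradient = b - a^T x = 7.0
  y^{k+1} = 0.0 + 0.25*7.0 = 1.75
Step 2: y^k = 1.75, reduced costs: (9.25, 5.0)
  x^k = (0.0, 0.0), subgradient = b - a^T x = 7.0
  y^{k+1} = 1.75 + 0.25*7.0 = 3.5
Step 3: y^k = 3.5, reduced costs: (7.5, -2.0)
  x^k = (0.0, 11.0), subgradient = b - a^T x = -37.0
  y^{k+1} = 3.5 + 0.25*-37.0 = -5.75
Dual objective at y_3 = -5.75: reduced costs (16.75, 35.0), box minimizer x = (0.0, 0.0)
g(y_3) = b*y + (c1 - a1*y)*x1 + (c2 - a2*y)*x2 = 7*(-5.75) + 16.75*0.0 + 35.0*0.0 = -40.25 + 0.0 + 0.0 = -40.25


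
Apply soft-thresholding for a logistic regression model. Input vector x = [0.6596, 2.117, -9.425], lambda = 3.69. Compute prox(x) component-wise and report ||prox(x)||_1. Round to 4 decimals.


Soft-thresholding with lambda = 3.69:
prox(0.6596) = sign(0.6596)*max(|0.6596| - 3.69, 0) = 0.0
prox(2.117) = sign(2.117)*max(|2.117| - 3.69, 0) = 0.0
prox(-9.425) = sign(-9.425)*max(|-9.425| - 3.69, 0) = -5.735
prox(x) = [0.0, 0.0, -5.735]
||prox(x)||_1 = 0.0 + 0.0 + 5.735 = 5.735


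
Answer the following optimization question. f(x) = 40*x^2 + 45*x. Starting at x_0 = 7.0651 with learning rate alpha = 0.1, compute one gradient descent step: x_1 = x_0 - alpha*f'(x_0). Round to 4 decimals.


We compute the gradient at x_0 and apply the update.
f'(x) = 80*x + 45
f'(7.0651) = 80*7.0651 + 45 = 610.208
x_1 = 7.0651 - 0.1*610.208 = -53.9557


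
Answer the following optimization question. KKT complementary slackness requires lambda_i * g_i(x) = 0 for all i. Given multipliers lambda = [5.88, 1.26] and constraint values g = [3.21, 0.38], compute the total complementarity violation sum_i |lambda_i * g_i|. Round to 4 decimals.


KKT complementary slackness check:
lambda_1 * g_1 = 5.88 * 3.21 = 18.8748
lambda_2 * g_2 = 1.26 * 0.38 = 0.4788
Total violation = 18.8748 + 0.4788 = 19.3536


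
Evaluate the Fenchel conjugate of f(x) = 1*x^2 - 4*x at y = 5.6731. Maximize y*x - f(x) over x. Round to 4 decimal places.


f*(y) = sup_x {y*x - a*x^2 - b*x} = sup_x {(y-b)*x - a*x^2}
FOC: (y - b) - 2a*x = 0 => x* = (y - b)/(2a)
x* = (5.6731 + 4)/(2*1) = 4.8366
f*(5.6731) = (y-b)^2/(4a) = (5.6731 + 4)^2/(4*1)
= 93.5689/4 = 23.3922


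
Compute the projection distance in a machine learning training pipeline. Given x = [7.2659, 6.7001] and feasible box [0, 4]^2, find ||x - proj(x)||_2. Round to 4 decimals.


Project each component onto [0, 4].
clip(7.2659) = 4.0, clip(6.7001) = 4.0
Projection = [4.0, 4.0]
Squared diffs: [10.6661, 7.2905]
Distance = sqrt(17.9566) = 4.2375


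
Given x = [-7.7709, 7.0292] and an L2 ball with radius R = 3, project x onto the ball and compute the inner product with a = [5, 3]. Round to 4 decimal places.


Step 1: Compute ||x|| (intermediates to 6 decimals).
||x|| = sqrt((-7.7709)^2 + 7.0292^2) = 10.478384
Step 2: Project.
Since ||x|| > R, scale = R/||x|| = 3/10.478384 = 0.286304, proj(x) = scale * x
proj(x) = [-2.22484, 2.012488]
Step 3: Dot product.
a^T * proj(x) = 5*(-2.22484) + 3*2.012488 = -5.0867


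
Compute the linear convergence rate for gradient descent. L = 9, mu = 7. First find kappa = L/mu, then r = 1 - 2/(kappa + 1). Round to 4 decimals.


Step 1: Compute the condition number.
kappa = L/mu = 9/7 = 1.2857
Step 2: Compute the convergence rate.
r = 1 - 2/(kappa + 1) = 1 - 2*mu/(L + mu) = (L - mu)/(L + mu) = 2/16 = 0.125


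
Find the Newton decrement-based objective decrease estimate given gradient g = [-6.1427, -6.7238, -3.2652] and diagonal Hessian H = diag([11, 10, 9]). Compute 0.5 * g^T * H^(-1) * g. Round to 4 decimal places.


Step 1: H is diagonal, so H^(-1) * g = [-0.5584, -0.6724, -0.3628].
Step 2: g^T H^(-1) g = sum_i g_i^2 / H_ii
  = (-6.1427)^2/11 + (-6.7238)^2/10 + (-3.2652)^2/9
  = 3.4303 + 4.5209 + 1.1846 = 9.1358
Step 3: Objective decrease = 0.5 * g^T H^(-1) g = 4.5679


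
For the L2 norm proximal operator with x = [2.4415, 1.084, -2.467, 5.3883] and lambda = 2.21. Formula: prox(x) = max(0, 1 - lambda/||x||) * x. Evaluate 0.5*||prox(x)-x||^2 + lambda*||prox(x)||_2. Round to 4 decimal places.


Step 1: Compute ||x||.
||x|| = 6.5004
Step 2: Compute scaling factor.
scale = max(0, 1 - 2.21/6.5004) = 0.66
Step 3: prox(x) = [1.6114, 0.7155, -1.6283, 3.5564]
||prox(x)|| = 4.2904
Step 4: Proximal objective.
0.5*||prox-x||^2 = 2.4421
lambda*||prox|| = 9.4818
Total = 11.9239


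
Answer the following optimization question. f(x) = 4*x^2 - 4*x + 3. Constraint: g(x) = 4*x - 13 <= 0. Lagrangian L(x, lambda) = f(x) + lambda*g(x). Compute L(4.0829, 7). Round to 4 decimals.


Step 1: Evaluate f(x).
f(4.0829) = 4*4.0829^2 - 4*4.0829 + 3 = 53.3487
Step 2: Evaluate g(x).
g(4.0829) = 4*4.0829 - 13 = 3.3316
Step 3: Compute Lagrangian.
L = 53.3487 + 7*3.3316 = 76.6699


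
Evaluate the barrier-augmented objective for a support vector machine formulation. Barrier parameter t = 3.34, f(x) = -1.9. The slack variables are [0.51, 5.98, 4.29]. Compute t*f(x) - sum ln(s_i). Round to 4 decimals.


Step 1: Compute log-barrier.
ln values: [-0.6733, 1.7884, 1.4563]
phi = -(-0.6733 + 1.7884 + 1.4563) = -2.5714
Step 2: Compute augmented objective.
t*f(x) = 3.34*-1.9 = -6.346
Total = -6.346 - 2.5714 = -8.9174


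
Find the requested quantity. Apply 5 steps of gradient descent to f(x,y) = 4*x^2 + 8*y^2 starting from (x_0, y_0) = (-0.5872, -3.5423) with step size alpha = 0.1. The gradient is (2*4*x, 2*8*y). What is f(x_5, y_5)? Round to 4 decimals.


Gradient descent on f(x,y) = 4*x^2 + 8*y^2.
Starting point: (-0.5872, -3.5423), alpha = 0.1
Step 1: grad_x = 2*4*-0.5872 = -4.6976, grad_y = 2*8*-3.5423 = -56.6768
  x_1 = -0.5872 - 0.1*-4.6976 = -0.1174
  y_1 = -3.5423 - 0.1*-56.6768 = 2.1254
Step 2: grad_x = 2*4*-0.1174 = -0.9395, grad_y = 2*8*2.1254 = 34.0061
  x_2 = -0.1174 - 0.1*-0.9395 = -0.0235
  y_2 = 2.1254 - 0.1*34.0061 = -1.2752
Step 3: grad_x = 2*4*-0.0235 = -0.1879, grad_y = 2*8*-1.2752 = -20.4036
  x_3 = -0.0235 - 0.1*-0.1879 = -0.0047
  y_3 = -1.2752 - 0.1*-20.4036 = 0.7651
Step 4: grad_x = 2*4*-0.0047 = -0.0376, grad_y = 2*8*0.7651 = 12.2422
  x_4 = -0.0047 - 0.1*-0.0376 = -0.0009
  y_4 = 0.7651 - 0.1*12.2422 = -0.4591
Step 5: grad_x = 2*4*-0.0009 = -0.0075, grad_y = 2*8*-0.4591 = -7.3453
  x_5 = -0.0009 - 0.1*-0.0075 = -0.0002
  y_5 = -0.4591 - 0.1*-7.3453 = 0.2754
f(-0.0002, 0.2754) = 4*(-0.0002)^2 + 8*0.2754^2 = 0.607


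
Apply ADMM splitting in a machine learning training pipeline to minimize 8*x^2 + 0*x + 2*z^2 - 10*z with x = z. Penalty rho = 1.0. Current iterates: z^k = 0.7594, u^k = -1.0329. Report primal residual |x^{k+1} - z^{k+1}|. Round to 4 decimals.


ADMM iteration with rho = 1.0, z^k = 0.7594, u^k = -1.0329
Step 1: x-update.
Minimize 8*x^2 + 0*x + (1.0/2)*(x - 0.7594 - 1.0329)^2
FOC: (2*8 + 1.0)*x = 0 + 1.0*(0.7594 + 1.0329)
x^{k+1} = 0.1054
Step 2: z-update.
Minimize 2*z^2 - 10*z + (1.0/2)*(0.1054 - z - 1.0329)^2
FOC: (2*2 + 1.0)*z = 10 + 1.0*(0.1054 - 1.0329)
z^{k+1} = 1.8145
Step 3: u-update.
u^{k+1} = -1.0329 + 0.1054 - 1.8145 = -2.742
Step 4: Primal residual = |0.1054 - 1.8145| = 1.7091


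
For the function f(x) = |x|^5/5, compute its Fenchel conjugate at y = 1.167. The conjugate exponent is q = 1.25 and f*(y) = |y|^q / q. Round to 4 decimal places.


The conjugate exponent q satisfies 1/p + 1/q = 1.
p = 5, so q = 5/(5 - 1) = 1.25
|y|^q = 1.167^1.25 = 1.2129
f*(1.167) = 1.2129 / 1.25 = 0.9704


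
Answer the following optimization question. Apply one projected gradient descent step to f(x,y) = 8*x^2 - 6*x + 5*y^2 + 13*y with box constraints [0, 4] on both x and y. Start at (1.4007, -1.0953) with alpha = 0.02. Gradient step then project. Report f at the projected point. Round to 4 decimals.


Step 1: Compute gradient at (1.4007, -1.0953).
grad_x = 2*8*1.4007 - 6 = 16.4112
grad_y = 2*5*-1.0953 + 13 = 2.047
Step 2: Gradient step.
x_raw = 1.4007 - 0.02*16.4112 = 1.0725
y_raw = -1.0953 - 0.02*2.047 = -1.1362
Step 3: Project onto [0, 4].
x_proj = clip(1.0725) = 1.0725
y_proj = clip(-1.1362) = 0.0
Step 4: Evaluate f.
f(1.0725, 0.0) = 2.7668


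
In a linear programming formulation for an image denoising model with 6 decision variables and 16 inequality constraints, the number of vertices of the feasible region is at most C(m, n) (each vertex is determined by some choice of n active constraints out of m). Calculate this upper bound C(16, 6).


Each vertex corresponds to some choice of n active constraints out of m, so the number of vertices is at most C(m, n) = m! / (n!(m-n)!).
m = 16, n = 6
Numerator: 16 * 15 * 14 * 13 * 12 * 11
Denominator: 6! = 720
C(16, 6) = 8008


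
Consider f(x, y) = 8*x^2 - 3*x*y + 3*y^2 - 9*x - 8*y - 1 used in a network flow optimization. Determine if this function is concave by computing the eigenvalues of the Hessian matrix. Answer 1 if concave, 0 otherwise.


The Hessian of f(x,y) = 8*x^2 - 3*x*y + 3*y^2 - 9*x - 8*y - 1 is:
H = [[16, -3], [-3, 6]]
Trace = 16 + 6 = 22
Determinant = 16*6 - (-3)^2 = 87
Discriminant = (22)^2 - 4*87 = 136.0
Eigenvalues: lambda_1 = 5.169, lambda_2 = 16.831
The function is not concave.

0


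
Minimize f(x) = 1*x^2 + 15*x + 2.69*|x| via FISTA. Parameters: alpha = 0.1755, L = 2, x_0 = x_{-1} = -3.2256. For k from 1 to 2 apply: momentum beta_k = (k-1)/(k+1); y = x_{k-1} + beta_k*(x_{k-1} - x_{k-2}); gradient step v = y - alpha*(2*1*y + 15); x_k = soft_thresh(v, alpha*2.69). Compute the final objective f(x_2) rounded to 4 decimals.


FISTA on f(x) = 1*x^2 + 15*x + 2.69*|x|
L = 2, alpha = 0.1755
Iteration 1: beta = 0.0, y = -3.2256 + 0.0*(-3.2256 + 3.2256) = -3.2256
  grad(y) = 8.5488, v = y - alpha*grad = -4.7259
  prox(v) = soft_thresh(-4.7259, 0.4721) = -4.2538
Iteration 2: beta = 0.3333, y = -4.2538 + 0.3333*(-4.2538 + 3.2256) = -4.5966
  grad(y) = 5.8069, v = y - alpha*grad = -5.6157
  prox(v) = soft_thresh(-5.6157, 0.4721) = -5.1436
f(x_2) = 1*(-5.1436)^2 + 15*(-5.1436) + 2.69*|-5.1436| = -36.861


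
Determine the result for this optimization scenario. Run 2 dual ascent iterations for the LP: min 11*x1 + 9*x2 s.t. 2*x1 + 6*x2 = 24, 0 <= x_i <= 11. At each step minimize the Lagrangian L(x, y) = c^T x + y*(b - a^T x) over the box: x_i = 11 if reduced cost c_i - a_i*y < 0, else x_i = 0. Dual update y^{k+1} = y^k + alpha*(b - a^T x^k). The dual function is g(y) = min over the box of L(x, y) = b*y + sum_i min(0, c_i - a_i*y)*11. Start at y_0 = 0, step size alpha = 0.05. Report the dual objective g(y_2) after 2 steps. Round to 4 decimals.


Dual ascent for LP: min 11*x1 + 9*x2, 2*x1 + 6*x2 = 24, 0 <= x_i <= 11
Step 1: y^k = 0.0, reduced costs: (11.0, 9.0)
  x^k = (0.0, 0.0), subgradient = b - a^T x = 24.0
  y^{k+1} = 0.0 + 0.05*24.0 = 1.2
Step 2: y^k = 1.2, reduced costs: (8.6, 1.8)
  x^k = (0.0, 0.0), subgradient = b - a^T x = 24.0
  y^{k+1} = 1.2 + 0.05*24.0 = 2.4
Dual objective at y_2 = 2.4: reduced costs (6.2, -5.4), box minimizer x = (0.0, 11.0)
g(y_2) = b*y + (c1 - a1*y)*x1 + (c2 - a2*y)*x2 = 24*2.4 + 6.2*0.0 + (-5.4)*11.0 = 57.6 + 0.0 - 59.4 = -1.8


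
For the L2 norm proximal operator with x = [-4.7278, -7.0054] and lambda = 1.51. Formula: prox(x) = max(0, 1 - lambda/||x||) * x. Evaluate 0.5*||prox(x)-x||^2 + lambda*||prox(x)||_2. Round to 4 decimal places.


Step 1: Compute ||x||.
||x|| = 8.4515
Step 2: Compute scaling factor.
scale = max(0, 1 - 1.51/8.4515) = 0.8213
Step 3: prox(x) = [-3.8831, -5.7538]
||prox(x)|| = 6.9415
Step 4: Proximal objective.
0.5*||prox-x||^2 = 1.1401
lambda*||prox|| = 10.4817
Total = 11.6217


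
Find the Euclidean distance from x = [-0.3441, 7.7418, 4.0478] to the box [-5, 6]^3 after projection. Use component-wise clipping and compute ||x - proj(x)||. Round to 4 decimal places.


Project each component onto [-5, 6].
clip(-0.3441) = -0.3441, clip(7.7418) = 6.0, clip(4.0478) = 4.0478
Projection = [-0.3441, 6.0, 4.0478]
Squared diffs: [0.0, 3.0339, 0.0]
Distance = sqrt(3.0339) = 1.7418


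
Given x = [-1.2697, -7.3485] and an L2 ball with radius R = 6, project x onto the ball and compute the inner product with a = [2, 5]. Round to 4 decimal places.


Step 1: Compute ||x|| (intermediates to 6 decimals).
||x|| = sqrt((-1.2697)^2 + (-7.3485)^2) = 7.457385
Step 2: Project.
Since ||x|| > R, scale = R/||x|| = 6/7.457385 = 0.804572, proj(x) = scale * x
proj(x) = [-1.021565, -5.912397]
Step 3: Dot product.
a^T * proj(x) = 2*(-1.021565) + 5*(-5.912397) = -31.6051


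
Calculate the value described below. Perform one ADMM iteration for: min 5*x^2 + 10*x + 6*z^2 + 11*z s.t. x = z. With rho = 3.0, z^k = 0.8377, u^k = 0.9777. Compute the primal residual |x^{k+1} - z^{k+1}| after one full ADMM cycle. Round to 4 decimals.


ADMM iteration with rho = 3.0, z^k = 0.8377, u^k = 0.9777
Step 1: x-update.
Minimize 5*x^2 + 10*x + (3.0/2)*(x - 0.8377 + 0.9777)^2
FOC: (2*5 + 3.0)*x = -10 + 3.0*(0.8377 - 0.9777)
x^{k+1} = -0.8015
Step 2: z-update.
Minimize 6*z^2 + 11*z + (3.0/2)*(-0.8015 - z + 0.9777)^2
FOC: (2*6 + 3.0)*z = -11 + 3.0*(-0.8015 + 0.9777)
z^{k+1} = -0.6981
Step 3: u-update.
u^{k+1} = 0.9777 - 0.8015 + 0.6981 = 0.8743
Step 4: Primal residual = |-0.8015 + 0.6981| = 0.1034


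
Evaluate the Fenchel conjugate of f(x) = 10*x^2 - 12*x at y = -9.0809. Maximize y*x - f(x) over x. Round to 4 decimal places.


f*(y) = sup_x {y*x - a*x^2 - b*x} = sup_x {(y-b)*x - a*x^2}
FOC: (y - b) - 2a*x = 0 => x* = (y - b)/(2a)
x* = (-9.0809 + 12)/(2*10) = 0.146
f*(-9.0809) = (y-b)^2/(4a) = (-9.0809 + 12)^2/(4*10)
= 8.5211/40 = 0.213


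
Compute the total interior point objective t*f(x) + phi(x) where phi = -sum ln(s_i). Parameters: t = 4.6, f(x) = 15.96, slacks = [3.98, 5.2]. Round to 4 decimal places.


Step 1: Compute log-barrier.
ln values: [1.3813, 1.6487]
phi = -(1.3813 + 1.6487) = -3.0299
Step 2: Compute augmented objective.
t*f(x) = 4.6*15.96 = 73.416
Total = 73.416 - 3.0299 = 70.3861


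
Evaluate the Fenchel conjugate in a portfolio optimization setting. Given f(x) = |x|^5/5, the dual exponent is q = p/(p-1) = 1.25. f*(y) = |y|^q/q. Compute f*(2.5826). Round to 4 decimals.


The conjugate exponent q satisfies 1/p + 1/q = 1.
p = 5, so q = 5/(5 - 1) = 1.25
|y|^q = 2.5826^1.25 = 3.2739
f*(2.5826) = 3.2739 / 1.25 = 2.6192


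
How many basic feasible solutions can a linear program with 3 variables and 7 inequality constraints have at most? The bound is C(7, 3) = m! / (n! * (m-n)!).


Each vertex corresponds to some choice of n active constraints out of m, so the number of vertices is at most C(m, n) = m! / (n!(m-n)!).
m = 7, n = 3
Numerator: 7 * 6 * 5
Denominator: 3! = 6
C(7, 3) = 35


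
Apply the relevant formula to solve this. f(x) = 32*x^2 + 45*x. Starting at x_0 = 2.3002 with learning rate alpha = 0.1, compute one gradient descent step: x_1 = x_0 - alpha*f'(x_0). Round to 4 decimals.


We compute the gradient at x_0 and apply the update.
f'(x) = 64*x + 45
f'(2.3002) = 64*2.3002 + 45 = 192.2128
x_1 = 2.3002 - 0.1*192.2128 = -16.9211


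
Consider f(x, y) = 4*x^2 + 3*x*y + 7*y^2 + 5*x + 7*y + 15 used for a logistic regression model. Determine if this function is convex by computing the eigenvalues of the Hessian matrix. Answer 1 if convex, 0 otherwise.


The Hessian of f(x,y) = 4*x^2 + 3*x*y + 7*y^2 + 5*x + 7*y + 15 is:
H = [[8, 3], [3, 14]]
Trace = 8 + 14 = 22
Determinant = 8*14 - (3)^2 = 103
Discriminant = (22)^2 - 4*103 = 72.0
Eigenvalues: lambda_1 = 6.7574, lambda_2 = 15.2426
The function is convex.

1


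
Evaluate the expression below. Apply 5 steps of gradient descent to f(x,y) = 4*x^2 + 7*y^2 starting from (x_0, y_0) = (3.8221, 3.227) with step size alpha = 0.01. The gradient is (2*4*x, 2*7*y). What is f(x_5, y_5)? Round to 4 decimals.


Gradient descent on f(x,y) = 4*x^2 + 7*y^2.
Starting point: (3.8221, 3.227), alpha = 0.01
Step 1: grad_x = 2*4*3.8221 = 30.5768, grad_y = 2*7*3.227 = 45.178
  x_1 = 3.8221 - 0.01*30.5768 = 3.5163
  y_1 = 3.227 - 0.01*45.178 = 2.7752
Step 2: grad_x = 2*4*3.5163 = 28.1307, grad_y = 2*7*2.7752 = 38.8531
  x_2 = 3.5163 - 0.01*28.1307 = 3.235
  y_2 = 2.7752 - 0.01*38.8531 = 2.3867
Step 3: grad_x = 2*4*3.235 = 25.8802, grad_y = 2*7*2.3867 = 33.4136
  x_3 = 3.235 - 0.01*25.8802 = 2.9762
  y_3 = 2.3867 - 0.01*33.4136 = 2.0526
Step 4: grad_x = 2*4*2.9762 = 23.8098, grad_y = 2*7*2.0526 = 28.7357
  x_4 = 2.9762 - 0.01*23.8098 = 2.7381
  y_4 = 2.0526 - 0.01*28.7357 = 1.7652
Step 5: grad_x = 2*4*2.7381 = 21.905, grad_y = 2*7*1.7652 = 24.7127
  x_5 = 2.7381 - 0.01*21.905 = 2.5191
  y_5 = 1.7652 - 0.01*24.7127 = 1.5181
f(2.5191, 1.5181) = 4*2.5191^2 + 7*1.5181^2 = 41.5147


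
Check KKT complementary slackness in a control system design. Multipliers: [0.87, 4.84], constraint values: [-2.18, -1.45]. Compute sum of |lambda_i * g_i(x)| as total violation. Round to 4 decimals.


KKT complementary slackness check:
lambda_1 * g_1 = 0.87 * -2.18 = -1.8966
lambda_2 * g_2 = 4.84 * -1.45 = -7.018
Total violation = 1.8966 + 7.018 = 8.9146


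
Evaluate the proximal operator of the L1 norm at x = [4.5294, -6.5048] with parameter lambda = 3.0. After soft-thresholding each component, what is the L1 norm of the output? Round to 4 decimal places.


Soft-thresholding with lambda = 3.0:
prox(4.5294) = sign(4.5294)*max(|4.5294| - 3.0, 0) = 1.5294
prox(-6.5048) = sign(-6.5048)*max(|-6.5048| - 3.0, 0) = -3.5048
prox(x) = [1.5294, -3.5048]
||prox(x)||_1 = 1.5294 + 3.5048 = 5.0342


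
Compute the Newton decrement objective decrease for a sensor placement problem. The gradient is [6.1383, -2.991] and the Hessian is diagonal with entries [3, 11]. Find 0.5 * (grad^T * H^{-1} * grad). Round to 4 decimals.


Step 1: H is diagonal, so H^(-1) * g = [2.0461, -0.2719].
Step 2: g^T H^(-1) g = sum_i g_i^2 / H_ii
  = (6.1383)^2/3 + (-2.991)^2/11
  = 12.5596 + 0.8133 = 13.3729
Step 3: Objective decrease = 0.5 * g^T H^(-1) g = 6.6864


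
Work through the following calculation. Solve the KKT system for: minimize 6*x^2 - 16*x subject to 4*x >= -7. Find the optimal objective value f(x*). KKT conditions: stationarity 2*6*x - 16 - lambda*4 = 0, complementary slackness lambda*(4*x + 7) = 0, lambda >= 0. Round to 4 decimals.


Step 1: Try lambda = 0 (constraint inactive).
Stationarity: 2*6*x - 16 = 0
x* = 16/(2*6) = 4/3 = 1.3333 (rounded; the exact value 4/3 is used below)
Check constraint: 4*1.3333 = 5.3332 >= -7 -- satisfied.
Step 2: Compute optimal value.
f(x*) = 6*(4/3)^2 - 16*(4/3) = -10.6667


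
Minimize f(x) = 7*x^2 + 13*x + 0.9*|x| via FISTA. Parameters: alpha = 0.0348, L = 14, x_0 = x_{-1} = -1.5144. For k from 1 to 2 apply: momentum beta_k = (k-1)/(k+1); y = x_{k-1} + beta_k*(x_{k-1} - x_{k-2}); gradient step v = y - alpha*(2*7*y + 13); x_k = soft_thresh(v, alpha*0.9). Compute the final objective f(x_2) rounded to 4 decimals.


FISTA on f(x) = 7*x^2 + 13*x + 0.9*|x|
L = 14, alpha = 0.0348
Iteration 1: beta = 0.0, y = -1.5144 + 0.0*(-1.5144 + 1.5144) = -1.5144
  grad(y) = -8.2016, v = y - alpha*grad = -1.229
  prox(v) = soft_thresh(-1.229, 0.0313) = -1.1977
Iteration 2: beta = 0.3333, y = -1.1977 + 0.3333*(-1.1977 + 1.5144) = -1.0921
  grad(y) = -2.2892, v = y - alpha*grad = -1.0124
  prox(v) = soft_thresh(-1.0124, 0.0313) = -0.9811
f(x_2) = 7*(-0.9811)^2 + 13*(-0.9811) + 0.9*|-0.9811| = -5.1334


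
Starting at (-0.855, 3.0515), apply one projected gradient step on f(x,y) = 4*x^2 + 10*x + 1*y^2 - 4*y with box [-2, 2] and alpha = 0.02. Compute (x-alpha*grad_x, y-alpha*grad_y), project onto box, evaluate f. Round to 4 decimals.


Step 1: Compute gradient at (-0.855, 3.0515).
grad_x = 2*4*-0.855 + 10 = 3.16
grad_y = 2*1*3.0515 - 4 = 2.103
Step 2: Gradient step.
x_raw = -0.855 - 0.02*3.16 = -0.9182
y_raw = 3.0515 - 0.02*2.103 = 3.0094
Step 3: Project onto [-2, 2].
x_proj = clip(-0.9182) = -0.9182
y_proj = clip(3.0094) = 2.0
Step 4: Evaluate f.
f(-0.9182, 2.0) = -9.8096


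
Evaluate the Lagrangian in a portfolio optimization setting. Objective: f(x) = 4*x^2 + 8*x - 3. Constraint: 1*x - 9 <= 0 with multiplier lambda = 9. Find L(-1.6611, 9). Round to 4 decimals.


Step 1: Evaluate f(x).
f(-1.6611) = 4*(-1.6611)^2 + 8*(-1.6611) - 3 = -5.2518
Step 2: Evaluate g(x).
g(-1.6611) = 1*-1.6611 - 9 = -10.6611
Step 3: Compute Lagrangian.
L = -5.2518 + 9*-10.6611 = -101.2017


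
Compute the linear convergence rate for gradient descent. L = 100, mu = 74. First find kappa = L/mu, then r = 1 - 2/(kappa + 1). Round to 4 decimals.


Step 1: Compute the condition number.
kappa = L/mu = 100/74 = 1.3514
Step 2: Compute the convergence rate.
r = 1 - 2/(kappa + 1) = 1 - 2*mu/(L + mu) = (L - mu)/(L + mu) = 26/174 = 0.1494


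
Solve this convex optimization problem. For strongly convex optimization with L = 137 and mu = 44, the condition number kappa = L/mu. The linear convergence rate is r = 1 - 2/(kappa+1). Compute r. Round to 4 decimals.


Step 1: Compute the condition number.
kappa = L/mu = 137/44 = 3.1136
Step 2: Compute the convergence rate.
r = 1 - 2/(kappa + 1) = 1 - 2*mu/(L + mu) = (L - mu)/(L + mu) = 93/181 = 0.5138


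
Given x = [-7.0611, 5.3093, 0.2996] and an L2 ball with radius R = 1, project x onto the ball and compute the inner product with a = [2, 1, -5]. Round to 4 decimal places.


Step 1: Compute ||x|| (intermediates to 6 decimals).
||x|| = sqrt((-7.0611)^2 + 5.3093^2 + 0.2996^2) = 8.839545
Step 2: Project.
Since ||x|| > R, scale = R/||x|| = 1/8.839545 = 0.113128, proj(x) = scale * x
proj(x) = [-0.798808, 0.60063, 0.033893]
Step 3: Dot product.
a^T * proj(x) = 2*(-0.798808) + 1*0.60063 - 5*0.033893 = -1.1665


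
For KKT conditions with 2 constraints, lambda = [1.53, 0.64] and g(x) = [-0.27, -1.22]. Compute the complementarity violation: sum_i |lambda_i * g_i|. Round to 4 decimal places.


KKT complementary slackness check:
lambda_1 * g_1 = 1.53 * -0.27 = -0.4131
lambda_2 * g_2 = 0.64 * -1.22 = -0.7808
Total violation = 0.4131 + 0.7808 = 1.1939


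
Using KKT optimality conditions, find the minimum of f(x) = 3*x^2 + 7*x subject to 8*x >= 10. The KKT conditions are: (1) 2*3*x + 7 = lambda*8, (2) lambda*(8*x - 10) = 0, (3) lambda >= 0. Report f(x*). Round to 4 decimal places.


Step 1: Try lambda = 0 (constraint inactive).
x_unc = -7/(2*3) = -1.1667
Check: 8*-1.1667 = -9.3336 < 10 -- violated!
Step 2: Constraint must be active: 8*x = 10
x* = 10/8 = 1.25
lambda = (2*3*1.25 + 7)/8 = 1.8125
Step 3: Compute optimal value.
f(x*) = 3*1.25^2 + 7*1.25 = 13.4375


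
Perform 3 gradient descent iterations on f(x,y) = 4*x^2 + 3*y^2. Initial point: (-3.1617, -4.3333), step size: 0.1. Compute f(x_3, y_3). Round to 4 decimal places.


Gradient descent on f(x,y) = 4*x^2 + 3*y^2.
Starting point: (-3.1617, -4.3333), alpha = 0.1
Step 1: grad_x = 2*4*-3.1617 = -25.2936, grad_y = 2*3*-4.3333 = -25.9998
  x_1 = -3.1617 - 0.1*-25.2936 = -0.6323
  y_1 = -4.3333 - 0.1*-25.9998 = -1.7333
Step 2: grad_x = 2*4*-0.6323 = -5.0587, grad_y = 2*3*-1.7333 = -10.3999
  x_2 = -0.6323 - 0.1*-5.0587 = -0.1265
  y_2 = -1.7333 - 0.1*-10.3999 = -0.6933
Step 3: grad_x = 2*4*-0.1265 = -1.0117, grad_y = 2*3*-0.6933 = -4.16
  x_3 = -0.1265 - 0.1*-1.0117 = -0.0253
  y_3 = -0.6933 - 0.1*-4.16 = -0.2773
f(-0.0253, -0.2773) = 4*(-0.0253)^2 + 3*(-0.2773)^2 = 0.2333


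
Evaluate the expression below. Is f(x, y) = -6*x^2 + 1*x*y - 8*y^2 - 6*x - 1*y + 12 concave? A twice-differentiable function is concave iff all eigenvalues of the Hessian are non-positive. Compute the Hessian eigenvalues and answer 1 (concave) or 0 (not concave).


The Hessian of f(x,y) = -6*x^2 + 1*x*y - 8*y^2 - 6*x - 1*y + 12 is:
H = [[-12, 1], [1, -16]]
Trace = -12 - 16 = -28
Determinant = -12*-16 - (1)^2 = 191
Discriminant = (-28)^2 - 4*191 = 20.0
Eigenvalues: lambda_1 = -16.2361, lambda_2 = -11.7639
The function is concave.

1


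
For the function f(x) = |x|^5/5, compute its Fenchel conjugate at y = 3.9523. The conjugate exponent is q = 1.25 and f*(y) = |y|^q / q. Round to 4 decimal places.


The conjugate exponent q satisfies 1/p + 1/q = 1.
p = 5, so q = 5/(5 - 1) = 1.25
|y|^q = 3.9523^1.25 = 5.5727
f*(3.9523) = 5.5727 / 1.25 = 4.4581


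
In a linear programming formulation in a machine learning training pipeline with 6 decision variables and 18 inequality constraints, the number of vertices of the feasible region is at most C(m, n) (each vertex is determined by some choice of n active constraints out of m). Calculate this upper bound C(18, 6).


Each vertex corresponds to some choice of n active constraints out of m, so the number of vertices is at most C(m, n) = m! / (n!(m-n)!).
m = 18, n = 6
Numerator: 18 * 17 * 16 * 15 * 14 * 13
Denominator: 6! = 720
C(18, 6) = 18564


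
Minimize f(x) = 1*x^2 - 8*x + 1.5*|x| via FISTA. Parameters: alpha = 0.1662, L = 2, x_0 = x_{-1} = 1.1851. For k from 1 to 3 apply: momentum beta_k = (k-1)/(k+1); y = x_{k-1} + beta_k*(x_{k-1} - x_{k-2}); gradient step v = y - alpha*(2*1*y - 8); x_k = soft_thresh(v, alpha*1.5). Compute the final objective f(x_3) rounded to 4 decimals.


FISTA on f(x) = 1*x^2 - 8*x + 1.5*|x|
L = 2, alpha = 0.1662
Iteration 1: beta = 0.0, y = 1.1851 + 0.0*(1.1851 - 1.1851) = 1.1851
  grad(y) = -5.6298, v = y - alpha*grad = 2.1208
  prox(v) = soft_thresh(2.1208, 0.2493) = 1.8715
Iteration 2: beta = 0.3333, y = 1.8715 + 0.3333*(1.8715 - 1.1851) = 2.1003
  grad(y) = -3.7995, v = y - alpha*grad = 2.7317
  prox(v) = soft_thresh(2.7317, 0.2493) = 2.4824
Iteration 3: beta = 0.5, y = 2.4824 + 0.5*(2.4824 - 1.8715) = 2.7879
  grad(y) = -2.4242, v = y - alpha*grad = 3.1908
  prox(v) = soft_thresh(3.1908, 0.2493) = 2.9415
f(x_3) = 1*2.9415^2 - 8*2.9415 + 1.5*|2.9415| = -10.4673


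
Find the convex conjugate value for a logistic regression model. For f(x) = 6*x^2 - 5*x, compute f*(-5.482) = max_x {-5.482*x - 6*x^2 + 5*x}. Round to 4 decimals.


f*(y) = sup_x {y*x - a*x^2 - b*x} = sup_x {(y-b)*x - a*x^2}
FOC: (y - b) - 2a*x = 0 => x* = (y - b)/(2a)
x* = (-5.482 + 5)/(2*6) = -0.0402
f*(-5.482) = (y-b)^2/(4a) = (-5.482 + 5)^2/(4*6)
= 0.2323/24 = 0.0097


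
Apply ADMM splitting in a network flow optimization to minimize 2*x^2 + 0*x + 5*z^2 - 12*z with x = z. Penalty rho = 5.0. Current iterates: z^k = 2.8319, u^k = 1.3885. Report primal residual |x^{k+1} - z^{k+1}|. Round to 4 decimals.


ADMM iteration with rho = 5.0, z^k = 2.8319, u^k = 1.3885
Step 1: x-update.
Minimize 2*x^2 + 0*x + (5.0/2)*(x - 2.8319 + 1.3885)^2
FOC: (2*2 + 5.0)*x = 0 + 5.0*(2.8319 - 1.3885)
x^{k+1} = 0.8019
Step 2: z-update.
Minimize 5*z^2 - 12*z + (5.0/2)*(0.8019 - z + 1.3885)^2
FOC: (2*5 + 5.0)*z = 12 + 5.0*(0.8019 + 1.3885)
z^{k+1} = 1.5301
Step 3: u-update.
u^{k+1} = 1.3885 + 0.8019 - 1.5301 = 0.6603
Step 4: Primal residual = |0.8019 - 1.5301| = 0.7282


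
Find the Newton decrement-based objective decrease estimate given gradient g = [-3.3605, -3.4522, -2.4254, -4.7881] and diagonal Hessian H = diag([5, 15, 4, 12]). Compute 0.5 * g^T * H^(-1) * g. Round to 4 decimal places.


Step 1: H is diagonal, so H^(-1) * g = [-0.6721, -0.2301, -0.6064, -0.399].
Step 2: g^T H^(-1) g = sum_i g_i^2 / H_ii
  = (-3.3605)^2/5 + (-3.4522)^2/15 + (-2.4254)^2/4 + (-4.7881)^2/12
  = 2.2586 + 0.7945 + 1.4706 + 1.9105 = 6.4342
Step 3: Objective decrease = 0.5 * g^T H^(-1) g = 3.2171


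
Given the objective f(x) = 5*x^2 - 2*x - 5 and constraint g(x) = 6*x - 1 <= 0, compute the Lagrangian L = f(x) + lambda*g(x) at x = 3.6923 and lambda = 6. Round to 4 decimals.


Step 1: Evaluate f(x).
f(3.6923) = 5*3.6923^2 - 2*3.6923 - 5 = 55.7808
Step 2: Evaluate g(x).
g(3.6923) = 6*3.6923 - 1 = 21.1538
Step 3: Compute Lagrangian.
L = 55.7808 + 6*21.1538 = 182.7036


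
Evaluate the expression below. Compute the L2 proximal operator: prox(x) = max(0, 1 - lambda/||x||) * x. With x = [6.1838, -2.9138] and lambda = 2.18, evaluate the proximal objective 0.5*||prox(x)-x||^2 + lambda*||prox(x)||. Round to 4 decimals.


Step 1: Compute ||x||.
||x|| = 6.8359
Step 2: Compute scaling factor.
scale = max(0, 1 - 2.18/6.8359) = 0.6811
Step 3: prox(x) = [4.2118, -1.9846]
||prox(x)|| = 4.6559
Step 4: Proximal objective.
0.5*||prox-x||^2 = 2.3762
lambda*||prox|| = 10.1499
Total = 12.5261


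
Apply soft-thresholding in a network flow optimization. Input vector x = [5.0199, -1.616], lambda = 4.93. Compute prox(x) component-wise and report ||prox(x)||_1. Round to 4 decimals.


Soft-thresholding with lambda = 4.93:
prox(5.0199) = sign(5.0199)*max(|5.0199| - 4.93, 0) = 0.0899
prox(-1.616) = sign(-1.616)*max(|-1.616| - 4.93, 0) = 0.0
prox(x) = [0.0899, 0.0]
||prox(x)||_1 = 0.0899 + 0.0 = 0.0899


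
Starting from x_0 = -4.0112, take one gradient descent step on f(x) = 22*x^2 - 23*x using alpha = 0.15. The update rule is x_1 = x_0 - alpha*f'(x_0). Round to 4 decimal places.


We compute the gradient at x_0 and apply the update.
f'(x) = 44*x - 23
f'(-4.0112) = 44*-4.0112 - 23 = -199.4928
x_1 = -4.0112 - 0.15*-199.4928 = 25.9127


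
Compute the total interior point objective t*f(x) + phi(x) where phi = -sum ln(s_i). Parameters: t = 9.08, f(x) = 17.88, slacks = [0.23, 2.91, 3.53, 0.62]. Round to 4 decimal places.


Step 1: Compute log-barrier.
ln values: [-1.4697, 1.0682, 1.2613, -0.478]
phi = -(-1.4697 + 1.0682 + 1.2613 - 0.478) = -0.3817
Step 2: Compute augmented objective.
t*f(x) = 9.08*17.88 = 162.3504
Total = 162.3504 - 0.3817 = 161.9687


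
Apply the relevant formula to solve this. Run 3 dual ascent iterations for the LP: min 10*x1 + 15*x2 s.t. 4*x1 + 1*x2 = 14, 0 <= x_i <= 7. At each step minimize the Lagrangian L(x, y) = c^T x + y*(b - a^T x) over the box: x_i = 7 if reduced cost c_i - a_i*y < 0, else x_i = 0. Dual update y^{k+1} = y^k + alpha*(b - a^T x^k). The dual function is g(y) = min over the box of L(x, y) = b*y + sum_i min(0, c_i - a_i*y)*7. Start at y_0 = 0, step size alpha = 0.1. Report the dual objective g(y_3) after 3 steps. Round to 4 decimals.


Dual ascent for LP: min 10*x1 + 15*x2, 4*x1 + 1*x2 = 14, 0 <= x_i <= 7
Step 1: y^k = 0.0, reduced costs: (10.0, 15.0)
  x^k = (0.0, 0.0), subgradient = b - a^T x = 14.0
  y^{k+1} = 0.0 + 0.1*14.0 = 1.4
Step 2: y^k = 1.4, reduced costs: (4.4, 13.6)
  x^k = (0.0, 0.0), subgradient = b - a^T x = 14.0
  y^{k+1} = 1.4 + 0.1*14.0 = 2.8
Step 3: y^k = 2.8, reduced costs: (-1.2, 12.2)
  x^k = (7.0, 0.0), subgradient = b - a^T x = -14.0
  y^{k+1} = 2.8 + 0.1*-14.0 = 1.4
Dual objective at y_3 = 1.4: reduced costs (4.4, 13.6), box minimizer x = (0.0, 0.0)
g(y_3) = b*y + (c1 - a1*y)*x1 + (c2 - a2*y)*x2 = 14*1.4 + 4.4*0.0 + 13.6*0.0 = 19.6 + 0.0 + 0.0 = 19.6


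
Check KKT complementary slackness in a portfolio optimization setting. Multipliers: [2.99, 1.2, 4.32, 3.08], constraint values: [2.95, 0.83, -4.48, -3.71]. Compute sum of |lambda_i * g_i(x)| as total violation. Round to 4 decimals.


KKT complementary slackness check:
lambda_1 * g_1 = 2.99 * 2.95 = 8.8205
lambda_2 * g_2 = 1.2 * 0.83 = 0.996
lambda_3 * g_3 = 4.32 * -4.48 = -19.3536
lambda_4 * g_4 = 3.08 * -3.71 = -11.4268
Total violation = 8.8205 + 0.996 + 19.3536 + 11.4268 = 40.5969


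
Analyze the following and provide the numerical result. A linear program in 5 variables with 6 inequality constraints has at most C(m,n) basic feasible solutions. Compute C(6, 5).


Each vertex corresponds to some choice of n active constraints out of m, so the number of vertices is at most C(m, n) = m! / (n!(m-n)!).
m = 6, n = 5
Numerator: 6 * 5 * 4 * 3 * 2
Denominator: 5! = 120
C(6, 5) = 6


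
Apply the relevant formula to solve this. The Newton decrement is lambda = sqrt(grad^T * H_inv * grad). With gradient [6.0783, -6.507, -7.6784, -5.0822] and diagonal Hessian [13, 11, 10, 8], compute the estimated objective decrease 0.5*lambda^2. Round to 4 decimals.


Step 1: H is diagonal, so H^(-1) * g = [0.4676, -0.5915, -0.7678, -0.6353].
Step 2: g^T H^(-1) g = sum_i g_i^2 / H_ii
  = (6.0783)^2/13 + (-6.507)^2/11 + (-7.6784)^2/10 + (-5.0822)^2/8
  = 2.842 + 3.8492 + 5.8958 + 3.2286 = 15.8155
Step 3: Objective decrease = 0.5 * g^T H^(-1) g = 7.9078


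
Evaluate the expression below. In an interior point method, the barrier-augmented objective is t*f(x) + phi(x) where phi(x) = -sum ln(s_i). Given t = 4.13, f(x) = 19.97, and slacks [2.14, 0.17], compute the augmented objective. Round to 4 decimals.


Step 1: Compute log-barrier.
ln values: [0.7608, -1.772]
phi = -(0.7608 - 1.772) = 1.0112
Step 2: Compute augmented objective.
t*f(x) = 4.13*19.97 = 82.4761
Total = 82.4761 + 1.0112 = 83.4873


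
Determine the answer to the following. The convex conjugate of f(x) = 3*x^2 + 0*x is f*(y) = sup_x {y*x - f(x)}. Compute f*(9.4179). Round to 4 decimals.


f*(y) = sup_x {y*x - a*x^2 - b*x} = sup_x {(y-b)*x - a*x^2}
FOC: (y - b) - 2a*x = 0 => x* = (y - b)/(2a)
x* = (9.4179 - 0)/(2*3) = 1.5697
f*(9.4179) = (y-b)^2/(4a) = (9.4179 - 0)^2/(4*3)
= 88.6968/12 = 7.3914


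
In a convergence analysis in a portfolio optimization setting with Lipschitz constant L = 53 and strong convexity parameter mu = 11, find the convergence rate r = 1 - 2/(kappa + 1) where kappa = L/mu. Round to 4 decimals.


Step 1: Compute the condition number.
kappa = L/mu = 53/11 = 4.8182
Step 2: Compute the convergence rate.
r = 1 - 2/(kappa + 1) = 1 - 2*mu/(L + mu) = (L - mu)/(L + mu) = 42/64 = 0.6563


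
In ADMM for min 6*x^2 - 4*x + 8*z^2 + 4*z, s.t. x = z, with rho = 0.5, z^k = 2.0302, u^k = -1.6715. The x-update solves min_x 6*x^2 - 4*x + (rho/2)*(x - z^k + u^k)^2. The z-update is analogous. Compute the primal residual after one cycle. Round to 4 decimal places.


ADMM iteration with rho = 0.5, z^k = 2.0302, u^k = -1.6715
Step 1: x-update.
Minimize 6*x^2 - 4*x + (0.5/2)*(x - 2.0302 - 1.6715)^2
FOC: (2*6 + 0.5)*x = 4 + 0.5*(2.0302 + 1.6715)
x^{k+1} = 0.4681
Step 2: z-update.
Minimize 8*z^2 + 4*z + (0.5/2)*(0.4681 - z - 1.6715)^2
FOC: (2*8 + 0.5)*z = -4 + 0.5*(0.4681 - 1.6715)
z^{k+1} = -0.2789
Step 3: u-update.
u^{k+1} = -1.6715 + 0.4681 + 0.2789 = -0.9245
Step 4: Primal residual = |0.4681 + 0.2789| = 0.747


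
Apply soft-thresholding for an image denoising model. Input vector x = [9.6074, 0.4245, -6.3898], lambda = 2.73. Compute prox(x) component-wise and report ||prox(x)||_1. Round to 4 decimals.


Soft-thresholding with lambda = 2.73:
prox(9.6074) = sign(9.6074)*max(|9.6074| - 2.73, 0) = 6.8774
prox(0.4245) = sign(0.4245)*max(|0.4245| - 2.73, 0) = 0.0
prox(-6.3898) = sign(-6.3898)*max(|-6.3898| - 2.73, 0) = -3.6598
prox(x) = [6.8774, 0.0, -3.6598]
||prox(x)||_1 = 6.8774 + 0.0 + 3.6598 = 10.5372


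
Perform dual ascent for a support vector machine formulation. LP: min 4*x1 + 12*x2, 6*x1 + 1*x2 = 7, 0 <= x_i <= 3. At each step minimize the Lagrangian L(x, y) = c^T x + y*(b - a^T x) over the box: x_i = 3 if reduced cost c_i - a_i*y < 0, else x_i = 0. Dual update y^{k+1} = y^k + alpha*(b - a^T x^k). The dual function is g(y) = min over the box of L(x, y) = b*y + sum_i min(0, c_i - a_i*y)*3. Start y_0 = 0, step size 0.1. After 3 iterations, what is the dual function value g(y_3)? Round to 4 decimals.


Dual ascent for LP: min 4*x1 + 12*x2, 6*x1 + 1*x2 = 7, 0 <= x_i <= 3
Step 1: y^k = 0.0, reduced costs: (4.0, 12.0)
  x^k = (0.0, 0.0), subgradient = b - a^T x = 7.0
  y^{k+1} = 0.0 + 0.1*7.0 = 0.7
Step 2: y^k = 0.7, reduced costs: (-0.2, 11.3)
  x^k = (3.0, 0.0), subgradient = b - a^T x = -11.0
  y^{k+1} = 0.7 + 0.1*-11.0 = -0.4
Step 3: y^k = -0.4, reduced costs: (6.4, 12.4)
  x^k = (0.0, 0.0), subgradient = b - a^T x = 7.0
  y^{k+1} = -0.4 + 0.1*7.0 = 0.3
Dual objective at y_3 = 0.3: reduced costs (2.2, 11.7), box minimizer x = (0.0, 0.0)
g(y_3) = b*y + (c1 - a1*y)*x1 + (c2 - a2*y)*x2 = 7*0.3 + 2.2*0.0 + 11.7*0.0 = 2.1 + 0.0 + 0.0 = 2.1


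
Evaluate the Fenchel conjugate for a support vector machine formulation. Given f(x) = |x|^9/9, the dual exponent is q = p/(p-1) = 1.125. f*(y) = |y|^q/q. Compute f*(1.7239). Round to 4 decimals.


The conjugate exponent q satisfies 1/p + 1/q = 1.
p = 9, so q = 9/(9 - 1) = 1.125
|y|^q = 1.7239^1.125 = 1.8453
f*(1.7239) = 1.8453 / 1.125 = 1.6403


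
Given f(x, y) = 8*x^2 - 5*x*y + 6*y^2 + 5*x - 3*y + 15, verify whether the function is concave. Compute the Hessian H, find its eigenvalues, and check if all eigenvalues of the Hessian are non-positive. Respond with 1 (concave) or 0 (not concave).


The Hessian of f(x,y) = 8*x^2 - 5*x*y + 6*y^2 + 5*x - 3*y + 15 is:
H = [[16, -5], [-5, 12]]
Trace = 16 + 12 = 28
Determinant = 16*12 - (-5)^2 = 167
Discriminant = (28)^2 - 4*167 = 116.0
Eigenvalues: lambda_1 = 8.6148, lambda_2 = 19.3852
The function is not concave.

0


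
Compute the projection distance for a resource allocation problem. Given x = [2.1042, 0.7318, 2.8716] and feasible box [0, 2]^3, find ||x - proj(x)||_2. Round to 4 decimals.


Project each component onto [0, 2].
clip(2.1042) = 2.0, clip(0.7318) = 0.7318, clip(2.8716) = 2.0
Projection = [2.0, 0.7318, 2.0]
Squared diffs: [0.0109, 0.0, 0.7597]
Distance = sqrt(0.7706) = 0.8778


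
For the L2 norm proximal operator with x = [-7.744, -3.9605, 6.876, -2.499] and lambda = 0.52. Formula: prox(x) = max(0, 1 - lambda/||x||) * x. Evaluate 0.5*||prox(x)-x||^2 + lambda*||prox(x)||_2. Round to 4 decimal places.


Step 1: Compute ||x||.
||x|| = 11.3657
Step 2: Compute scaling factor.
scale = max(0, 1 - 0.52/11.3657) = 0.9542
Step 3: prox(x) = [-7.3897, -3.7793, 6.5614, -2.3847]
||prox(x)|| = 10.8457
Step 4: Proximal objective.
0.5*||prox-x||^2 = 0.1352
lambda*||prox|| = 5.6398
Total = 5.775


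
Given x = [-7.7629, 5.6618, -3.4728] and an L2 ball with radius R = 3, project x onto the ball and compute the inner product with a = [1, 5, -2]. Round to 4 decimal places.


Step 1: Compute ||x|| (intermediates to 6 decimals).
||x|| = sqrt((-7.7629)^2 + 5.6618^2 + (-3.4728)^2) = 10.216601
Step 2: Project.
Since ||x|| > R, scale = R/||x|| = 3/10.216601 = 0.29364, proj(x) = scale * x
proj(x) = [-2.279498, 1.662531, -1.019753]
Step 3: Dot product.
a^T * proj(x) = 1*(-2.279498) + 5*1.662531 - 2*(-1.019753) = 8.0727


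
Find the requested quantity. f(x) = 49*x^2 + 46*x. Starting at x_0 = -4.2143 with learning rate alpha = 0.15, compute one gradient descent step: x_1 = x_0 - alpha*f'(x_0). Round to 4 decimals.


We compute the gradient at x_0 and apply the update.
f'(x) = 98*x + 46
f'(-4.2143) = 98*-4.2143 + 46 = -367.0014
x_1 = -4.2143 - 0.15*-367.0014 = 50.8359


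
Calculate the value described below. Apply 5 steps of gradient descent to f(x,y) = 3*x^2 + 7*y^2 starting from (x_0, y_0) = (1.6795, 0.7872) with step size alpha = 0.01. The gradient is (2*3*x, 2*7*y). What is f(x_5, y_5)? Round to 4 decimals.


Gradient descent on f(x,y) = 3*x^2 + 7*y^2.
Starting point: (1.6795, 0.7872), alpha = 0.01
Step 1: grad_x = 2*3*1.6795 = 10.077, grad_y = 2*7*0.7872 = 11.0208
  x_1 = 1.6795 - 0.01*10.077 = 1.5787
  y_1 = 0.7872 - 0.01*11.0208 = 0.677
Step 2: grad_x = 2*3*1.5787 = 9.4724, grad_y = 2*7*0.677 = 9.4779
  x_2 = 1.5787 - 0.01*9.4724 = 1.484
  y_2 = 0.677 - 0.01*9.4779 = 0.5822
Step 3: grad_x = 2*3*1.484 = 8.904, grad_y = 2*7*0.5822 = 8.151
  x_3 = 1.484 - 0.01*8.904 = 1.395
  y_3 = 0.5822 - 0.01*8.151 = 0.5007
Step 4: grad_x = 2*3*1.395 = 8.3698, grad_y = 2*7*0.5007 = 7.0098
  x_4 = 1.395 - 0.01*8.3698 = 1.3113
  y_4 = 0.5007 - 0.01*7.0098 = 0.4306
Step 5: grad_x = 2*3*1.3113 = 7.8676, grad_y = 2*7*0.4306 = 6.0285
  x_5 = 1.3113 - 0.01*7.8676 = 1.2326
  y_5 = 0.4306 - 0.01*6.0285 = 0.3703
f(1.2326, 0.3703) = 3*1.2326^2 + 7*0.3703^2 = 5.5178
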